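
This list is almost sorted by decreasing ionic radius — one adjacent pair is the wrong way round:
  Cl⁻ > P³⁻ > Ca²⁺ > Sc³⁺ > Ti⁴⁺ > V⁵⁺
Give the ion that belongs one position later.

Cl⁻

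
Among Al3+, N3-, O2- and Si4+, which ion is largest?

Each ion has 10 electrons. The ranking follows nuclear charge in reverse — greater Z gives a smaller radius. Si4+ (Z=14), Al3+ (Z=13), O2- (Z=8), N3- (Z=7).

N3-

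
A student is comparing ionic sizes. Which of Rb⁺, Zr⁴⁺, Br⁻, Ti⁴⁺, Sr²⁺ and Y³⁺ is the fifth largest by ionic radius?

Zr⁴⁺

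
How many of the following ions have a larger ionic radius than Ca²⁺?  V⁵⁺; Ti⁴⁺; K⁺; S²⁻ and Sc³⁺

Each ion has 18 electrons. The ranking follows nuclear charge in reverse — greater Z gives a smaller radius. V⁵⁺ (Z=23), Ti⁴⁺ (Z=22), Sc³⁺ (Z=21), Ca²⁺ (Z=20), K⁺ (Z=19), S²⁻ (Z=16).
Placing each against Ca²⁺: smaller — V⁵⁺, Ti⁴⁺, Sc³⁺; larger — K⁺, S²⁻. Count: 2.

2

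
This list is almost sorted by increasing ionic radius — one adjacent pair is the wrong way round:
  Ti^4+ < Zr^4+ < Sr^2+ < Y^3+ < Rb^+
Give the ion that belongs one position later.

Sr^2+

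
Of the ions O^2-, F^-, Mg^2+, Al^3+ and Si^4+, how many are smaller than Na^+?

3

Each ion has 10 electrons. The ranking follows nuclear charge in reverse — greater Z gives a smaller radius. Si^4+ (Z=14), Al^3+ (Z=13), Mg^2+ (Z=12), Na^+ (Z=11), F^- (Z=9), O^2- (Z=8).
Ordering all of them (including Na^+) by radius gives Si^4+ < Al^3+ < Mg^2+ < Na^+ < F^- < O^2-. That's 3.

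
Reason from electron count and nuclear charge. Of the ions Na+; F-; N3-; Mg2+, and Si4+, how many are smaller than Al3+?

Isoelectronic series (10 e⁻ each). Size is set by nuclear charge: more protons means a smaller ion. Si4+ (Z=14), Al3+ (Z=13), Mg2+ (Z=12), Na+ (Z=11), F- (Z=9), N3- (Z=7).
Ordering all of them (including Al3+) by radius gives Si4+ < Al3+ < Mg2+ < Na+ < F- < N3-. That's 1.

1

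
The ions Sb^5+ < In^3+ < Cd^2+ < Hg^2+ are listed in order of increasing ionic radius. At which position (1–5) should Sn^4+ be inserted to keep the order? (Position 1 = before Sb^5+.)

Tabulating Z and e⁻: Sb^5+: 46 e⁻, Z=51, Sn^4+: 46 e⁻, Z=50, In^3+: 46 e⁻, Z=49, Cd^2+: 46 e⁻, Z=48, Hg^2+: 78 e⁻, Z=80. Sb^5+ < Sn^4+ (both 46 e⁻, Z=51>50); Sn^4+ < In^3+ (isoelectronic, higher Z=50 is smaller); In^3+ < Cd^2+ (isoelectronic, higher Z=49 is smaller); Cd^2+ < Hg^2+ (same group, 1 shell fewer).
The complete sequence is Sb^5+ < Sn^4+ < In^3+ < Cd^2+ < Hg^2+. Sn^4+ sits at position 2.

2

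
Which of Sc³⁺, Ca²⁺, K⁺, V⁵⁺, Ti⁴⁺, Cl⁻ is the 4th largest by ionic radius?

Sc³⁺

Isoelectronic series (18 e⁻ each). Size is set by nuclear charge: more protons means a smaller ion. V⁵⁺ (Z=23), Ti⁴⁺ (Z=22), Sc³⁺ (Z=21), Ca²⁺ (Z=20), K⁺ (Z=19), Cl⁻ (Z=17).
That gives V⁵⁺ < Ti⁴⁺ < Sc³⁺ < Ca²⁺ < K⁺ < Cl⁻. From the largest end, number 4 is Sc³⁺.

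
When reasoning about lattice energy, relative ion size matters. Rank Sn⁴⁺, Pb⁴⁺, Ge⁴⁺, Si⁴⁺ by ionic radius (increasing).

Si⁴⁺ < Ge⁴⁺ < Sn⁴⁺ < Pb⁴⁺

Same group, same charge. Going down the group adds an extra shell of electrons, so the ion gets larger: Si⁴⁺ is highest in the group and smallest.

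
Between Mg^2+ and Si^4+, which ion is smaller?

Each ion has 10 electrons. The ranking follows nuclear charge in reverse — greater Z gives a smaller radius. Si^4+ (Z=14), Mg^2+ (Z=12).

Si^4+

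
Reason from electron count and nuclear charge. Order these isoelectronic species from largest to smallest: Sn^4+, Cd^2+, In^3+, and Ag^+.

Ag^+ > Cd^2+ > In^3+ > Sn^4+

These species are isoelectronic with 46 electrons. The only difference is the number of protons: Sn^4+ (Z=50), In^3+ (Z=49), Cd^2+ (Z=48), Ag^+ (Z=47). The strongest nuclear pull (Sn^4+) gives the smallest ion.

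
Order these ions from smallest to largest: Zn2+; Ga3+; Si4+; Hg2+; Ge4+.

Work out protons and electrons: Si4+ has 10 e⁻ (Z=14), Ge4+ has 28 e⁻ (Z=32), Ga3+ has 28 e⁻ (Z=31), Zn2+ has 28 e⁻ (Z=30), Hg2+ has 78 e⁻ (Z=80). Si4+ < Ge4+ (same group, 1 shell fewer); Ge4+ < Ga3+ (isoelectronic, higher Z=32 is smaller); Ga3+ < Zn2+ (both 28 e⁻, Z=31>30); Zn2+ < Hg2+ (same group, 2 shells fewer).

Si4+ < Ge4+ < Ga3+ < Zn2+ < Hg2+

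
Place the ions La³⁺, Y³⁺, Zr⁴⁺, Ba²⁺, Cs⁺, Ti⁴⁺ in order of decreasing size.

Electron counts and nuclear charges: Ti⁴⁺ (Z=22, 18 e⁻), Zr⁴⁺ (Z=40, 36 e⁻), Y³⁺ (Z=39, 36 e⁻), La³⁺ (Z=57, 54 e⁻), Ba²⁺ (Z=56, 54 e⁻), Cs⁺ (Z=55, 54 e⁻). Ti⁴⁺ < Zr⁴⁺ (same group, period 4 vs 5); Zr⁴⁺ < Y³⁺ (both 36 e⁻, Z=40>39); Y³⁺ < La³⁺ (same group, 1 shell fewer); La³⁺ < Ba²⁺ (both 54 e⁻, Z=57>56); Ba²⁺ < Cs⁺ (isoelectronic, higher Z=56 is smaller).

Cs⁺ > Ba²⁺ > La³⁺ > Y³⁺ > Zr⁴⁺ > Ti⁴⁺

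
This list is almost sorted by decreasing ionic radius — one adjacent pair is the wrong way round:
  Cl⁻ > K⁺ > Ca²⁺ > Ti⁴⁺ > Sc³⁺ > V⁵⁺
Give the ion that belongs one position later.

Ti⁴⁺

Check each adjacent pair. Ti⁴⁺ and Sc³⁺ are reversed: both have 18 electrons but Z(Ti)=22 > Z(Sc)=21, so Ti⁴⁺ should be the smaller of the two. No other neighbouring pair contradicts the periodic trends, so Ti⁴⁺ is the ion listed too early.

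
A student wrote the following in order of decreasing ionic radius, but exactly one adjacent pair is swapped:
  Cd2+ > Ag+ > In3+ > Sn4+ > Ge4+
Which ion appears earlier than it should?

Compare adjacent ions: they are isoelectronic (46 e⁻) and Cd has more protons than Ag (48 vs 47), making Cd2+ smaller — yet in this decreasing list Cd2+ sits before Ag+. Nothing else is reversed, so Cd2+ should move one place to the right.

Cd2+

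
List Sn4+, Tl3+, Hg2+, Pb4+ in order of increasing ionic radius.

Sn4+ < Pb4+ < Tl3+ < Hg2+

First list Z and electron count for each: Sn4+ has 46 e⁻ (Z=50), Pb4+ has 78 e⁻ (Z=82), Tl3+ has 78 e⁻ (Z=81), Hg2+ has 78 e⁻ (Z=80). Sn4+ < Pb4+ (same group, 1 shell fewer); Pb4+ < Tl3+ (both 78 e⁻, Z=82>81); Tl3+ < Hg2+ (both 78 e⁻, Z=81>80).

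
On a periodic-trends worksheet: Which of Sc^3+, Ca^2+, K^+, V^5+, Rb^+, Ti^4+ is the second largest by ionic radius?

Tabulating Z and e⁻: V^5+: 18 e⁻, Z=23, Ti^4+: 18 e⁻, Z=22, Sc^3+: 18 e⁻, Z=21, Ca^2+: 18 e⁻, Z=20, K^+: 18 e⁻, Z=19, Rb^+: 36 e⁻, Z=37. V^5+ < Ti^4+ (isoelectronic, higher Z=23 is smaller); Ti^4+ < Sc^3+ (isoelectronic, higher Z=22 is smaller); Sc^3+ < Ca^2+ (both 18 e⁻, Z=21>20); Ca^2+ < K^+ (isoelectronic, higher Z=20 is smaller); K^+ < Rb^+ (same group, 1 shell fewer).
Ordering: V^5+ < Ti^4+ < Sc^3+ < Ca^2+ < K^+ < Rb^+. The second largest is K^+.

K^+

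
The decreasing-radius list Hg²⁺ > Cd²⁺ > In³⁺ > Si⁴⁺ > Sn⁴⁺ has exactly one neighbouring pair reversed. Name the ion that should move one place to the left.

Compare adjacent ions: same group and charge — period 3 sits above period 5, so Si⁴⁺ is smaller — yet in this decreasing list Si⁴⁺ sits before Sn⁴⁺. Nothing else is reversed, so Sn⁴⁺ should move one place to the left.

Sn⁴⁺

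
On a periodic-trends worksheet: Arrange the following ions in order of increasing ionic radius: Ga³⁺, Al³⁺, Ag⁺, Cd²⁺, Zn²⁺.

Al³⁺ < Ga³⁺ < Zn²⁺ < Cd²⁺ < Ag⁺

Al³⁺ (Z=13, 10 e⁻), Ga³⁺ (Z=31, 28 e⁻), Zn²⁺ (Z=30, 28 e⁻), Cd²⁺ (Z=48, 46 e⁻), Ag⁺ (Z=47, 46 e⁻). Al³⁺ < Ga³⁺ (same group, period 3 vs 4); Ga³⁺ < Zn²⁺ (both 28 e⁻, Z=31>30); Zn²⁺ < Cd²⁺ (same group, period 4 vs 5); Cd²⁺ < Ag⁺ (both 46 e⁻, Z=48>47).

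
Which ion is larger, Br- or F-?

Same group, same charge. Going down the group adds an extra shell of electrons, so the ion gets larger: F- is highest in the group and smallest.

Br-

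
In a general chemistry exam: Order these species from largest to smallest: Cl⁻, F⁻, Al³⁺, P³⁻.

P³⁻ > Cl⁻ > F⁻ > Al³⁺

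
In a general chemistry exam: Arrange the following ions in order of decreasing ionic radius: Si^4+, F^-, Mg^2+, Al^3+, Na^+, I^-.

I^- > F^- > Na^+ > Mg^2+ > Al^3+ > Si^4+

Si^4+ (Z=14, 10 e⁻), Al^3+ (Z=13, 10 e⁻), Mg^2+ (Z=12, 10 e⁻), Na^+ (Z=11, 10 e⁻), F^- (Z=9, 10 e⁻), I^- (Z=53, 54 e⁻). Si^4+ < Al^3+ (isoelectronic, higher Z=14 is smaller); Al^3+ < Mg^2+ (isoelectronic, higher Z=13 is smaller); Mg^2+ < Na^+ (isoelectronic, higher Z=12 is smaller); Na^+ < F^- (isoelectronic, higher Z=11 is smaller); F^- < I^- (same group, 3 shells fewer).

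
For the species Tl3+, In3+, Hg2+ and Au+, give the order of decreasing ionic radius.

Work out protons and electrons: In3+ (Z=49, 46 e⁻), Tl3+ (Z=81, 78 e⁻), Hg2+ (Z=80, 78 e⁻), Au+ (Z=79, 78 e⁻). In3+ < Tl3+ (same group, 1 shell fewer); Tl3+ < Hg2+ (both 78 e⁻, Z=81>80); Hg2+ < Au+ (both 78 e⁻, Z=80>79).

Au+ > Hg2+ > Tl3+ > In3+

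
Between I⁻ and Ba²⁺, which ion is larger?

Isoelectronic series (54 e⁻ each). Size is set by nuclear charge: more protons means a smaller ion. Ba²⁺ (Z=56), I⁻ (Z=53).

I⁻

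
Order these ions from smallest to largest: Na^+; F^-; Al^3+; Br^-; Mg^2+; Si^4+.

Si^4+ < Al^3+ < Mg^2+ < Na^+ < F^- < Br^-

Electron counts and nuclear charges: Si^4+: 10 e⁻, Z=14, Al^3+: 10 e⁻, Z=13, Mg^2+: 10 e⁻, Z=12, Na^+: 10 e⁻, Z=11, F^-: 10 e⁻, Z=9, Br^-: 36 e⁻, Z=35. Si^4+ < Al^3+ (both 10 e⁻, Z=14>13); Al^3+ < Mg^2+ (both 10 e⁻, Z=13>12); Mg^2+ < Na^+ (both 10 e⁻, Z=12>11); Na^+ < F^- (isoelectronic, higher Z=11 is smaller); F^- < Br^- (same group, 2 shells fewer).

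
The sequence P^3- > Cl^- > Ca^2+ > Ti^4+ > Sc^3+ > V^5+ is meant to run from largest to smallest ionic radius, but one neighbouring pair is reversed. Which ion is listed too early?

Check each adjacent pair. Ti^4+ and Sc^3+ are reversed: they are isoelectronic (18 e⁻) and Ti has more protons than Sc (22 vs 21), making Ti^4+ smaller. No other neighbouring pair contradicts the periodic trends, so Ti^4+ is the ion listed too early.

Ti^4+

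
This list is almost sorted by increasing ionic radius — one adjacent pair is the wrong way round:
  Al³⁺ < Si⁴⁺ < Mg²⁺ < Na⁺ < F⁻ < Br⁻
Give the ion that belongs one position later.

Al³⁺

Compare adjacent ions: both have 10 electrons but Z(Si)=14 > Z(Al)=13, so Si⁴⁺ should be the smaller of the two — yet in this increasing list Al³⁺ sits before Si⁴⁺. Nothing else is reversed, so Al³⁺ should move one place to the right.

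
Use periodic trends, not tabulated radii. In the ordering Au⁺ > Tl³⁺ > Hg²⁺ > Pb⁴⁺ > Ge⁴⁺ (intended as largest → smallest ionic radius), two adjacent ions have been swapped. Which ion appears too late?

The pair Tl³⁺, Hg²⁺ is the wrong way round — Tl³⁺ and Hg²⁺ share 78 electrons; the higher nuclear charge on Tl (Z=81) contracts it more, so Tl³⁺ < Hg²⁺. All other adjacent pairs agree with periodic trends, so Hg²⁺ is the misplaced ion.

Hg²⁺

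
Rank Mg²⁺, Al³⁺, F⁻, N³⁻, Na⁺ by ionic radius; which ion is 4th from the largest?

Each ion has 10 electrons. The ranking follows nuclear charge in reverse — greater Z gives a smaller radius. Al³⁺ (Z=13), Mg²⁺ (Z=12), Na⁺ (Z=11), F⁻ (Z=9), N³⁻ (Z=7).
That gives Al³⁺ < Mg²⁺ < Na⁺ < F⁻ < N³⁻. From the largest end, number 4 is Mg²⁺.

Mg²⁺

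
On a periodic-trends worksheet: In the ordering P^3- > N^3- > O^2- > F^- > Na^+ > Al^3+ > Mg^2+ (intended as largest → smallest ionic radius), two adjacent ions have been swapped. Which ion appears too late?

The pair Al^3+, Mg^2+ is the wrong way round — Al^3+ and Mg^2+ share 10 electrons; the higher nuclear charge on Al (Z=13) contracts it more, so Al^3+ < Mg^2+. All other adjacent pairs agree with periodic trends, so Mg^2+ is the misplaced ion.

Mg^2+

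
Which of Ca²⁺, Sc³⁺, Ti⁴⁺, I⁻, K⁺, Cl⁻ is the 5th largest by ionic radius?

Ti⁴⁺ (Z=22, 18 e⁻), Sc³⁺ (Z=21, 18 e⁻), Ca²⁺ (Z=20, 18 e⁻), K⁺ (Z=19, 18 e⁻), Cl⁻ (Z=17, 18 e⁻), I⁻ (Z=53, 54 e⁻). Ti⁴⁺ < Sc³⁺ (both 18 e⁻, Z=22>21); Sc³⁺ < Ca²⁺ (isoelectronic, higher Z=21 is smaller); Ca²⁺ < K⁺ (both 18 e⁻, Z=20>19); K⁺ < Cl⁻ (both 18 e⁻, Z=19>17); Cl⁻ < I⁻ (same group, 2 shells fewer).
Full ascending order: Ti⁴⁺ < Sc³⁺ < Ca²⁺ < K⁺ < Cl⁻ < I⁻. Counting from the largest, position 5 is Sc³⁺.

Sc³⁺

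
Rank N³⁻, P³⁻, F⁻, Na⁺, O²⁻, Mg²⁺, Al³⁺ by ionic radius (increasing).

Electron counts and nuclear charges: Al³⁺ (Z=13, 10 e⁻), Mg²⁺ (Z=12, 10 e⁻), Na⁺ (Z=11, 10 e⁻), F⁻ (Z=9, 10 e⁻), O²⁻ (Z=8, 10 e⁻), N³⁻ (Z=7, 10 e⁻), P³⁻ (Z=15, 18 e⁻). Al³⁺ < Mg²⁺ (both 10 e⁻, Z=13>12); Mg²⁺ < Na⁺ (isoelectronic, higher Z=12 is smaller); Na⁺ < F⁻ (both 10 e⁻, Z=11>9); F⁻ < O²⁻ (both 10 e⁻, Z=9>8); O²⁻ < N³⁻ (isoelectronic, higher Z=8 is smaller); N³⁻ < P³⁻ (same group, period 2 vs 3).

Al³⁺ < Mg²⁺ < Na⁺ < F⁻ < O²⁻ < N³⁻ < P³⁻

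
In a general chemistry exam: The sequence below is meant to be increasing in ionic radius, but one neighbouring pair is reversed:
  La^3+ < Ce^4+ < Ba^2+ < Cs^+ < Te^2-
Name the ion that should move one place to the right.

Scanning neighbour by neighbour, only La^3+/Ce^4+ violates a trend: Ce^4+ and La^3+ share 54 electrons; the higher nuclear charge on Ce (Z=58) contracts it more, so Ce^4+ < La^3+. That makes La^3+ the one sitting a position early relative to where it belongs.

La^3+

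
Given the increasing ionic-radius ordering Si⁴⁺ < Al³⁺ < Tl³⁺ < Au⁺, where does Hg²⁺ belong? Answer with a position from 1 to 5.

4

Work out protons and electrons: Si⁴⁺ has 10 e⁻ (Z=14), Al³⁺ has 10 e⁻ (Z=13), Tl³⁺ has 78 e⁻ (Z=81), Hg²⁺ has 78 e⁻ (Z=80), Au⁺ has 78 e⁻ (Z=79). Si⁴⁺ < Al³⁺ (both 10 e⁻, Z=14>13); Al³⁺ < Tl³⁺ (same group, 3 shells fewer); Tl³⁺ < Hg²⁺ (isoelectronic, higher Z=81 is smaller); Hg²⁺ < Au⁺ (isoelectronic, higher Z=80 is smaller).
Merged order: Si⁴⁺ < Al³⁺ < Tl³⁺ < Hg²⁺ < Au⁺ — Hg²⁺ is number 4.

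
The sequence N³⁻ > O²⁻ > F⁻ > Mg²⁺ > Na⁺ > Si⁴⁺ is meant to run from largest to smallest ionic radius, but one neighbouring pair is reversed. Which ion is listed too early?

Mg²⁺

Compare adjacent ions: they are isoelectronic (10 e⁻) and Mg has more protons than Na (12 vs 11), making Mg²⁺ smaller — yet in this decreasing list Mg²⁺ sits before Na⁺. Nothing else is reversed, so Mg²⁺ should move one place to the right.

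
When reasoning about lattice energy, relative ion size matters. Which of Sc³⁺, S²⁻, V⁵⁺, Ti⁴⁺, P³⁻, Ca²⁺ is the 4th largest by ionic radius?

All of these have 18 electrons (isoelectronic). With the same electron cloud, the ion with the most protons pulls it in tightest. Nuclear charges: V⁵⁺ (Z=23), Ti⁴⁺ (Z=22), Sc³⁺ (Z=21), Ca²⁺ (Z=20), S²⁻ (Z=16), P³⁻ (Z=15). Highest Z is smallest.
That gives V⁵⁺ < Ti⁴⁺ < Sc³⁺ < Ca²⁺ < S²⁻ < P³⁻. From the largest end, number 4 is Sc³⁺.

Sc³⁺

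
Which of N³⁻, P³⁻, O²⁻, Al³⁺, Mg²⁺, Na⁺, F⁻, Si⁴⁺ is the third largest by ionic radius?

O²⁻

Tabulating Z and e⁻: Si⁴⁺ has 10 e⁻ (Z=14), Al³⁺ has 10 e⁻ (Z=13), Mg²⁺ has 10 e⁻ (Z=12), Na⁺ has 10 e⁻ (Z=11), F⁻ has 10 e⁻ (Z=9), O²⁻ has 10 e⁻ (Z=8), N³⁻ has 10 e⁻ (Z=7), P³⁻ has 18 e⁻ (Z=15). Si⁴⁺ < Al³⁺ (both 10 e⁻, Z=14>13); Al³⁺ < Mg²⁺ (isoelectronic, higher Z=13 is smaller); Mg²⁺ < Na⁺ (both 10 e⁻, Z=12>11); Na⁺ < F⁻ (isoelectronic, higher Z=11 is smaller); F⁻ < O²⁻ (both 10 e⁻, Z=9>8); O²⁻ < N³⁻ (both 10 e⁻, Z=8>7); N³⁻ < P³⁻ (same group, period 2 vs 3).
That gives Si⁴⁺ < Al³⁺ < Mg²⁺ < Na⁺ < F⁻ < O²⁻ < N³⁻ < P³⁻. From the largest end, number 3 is O²⁻.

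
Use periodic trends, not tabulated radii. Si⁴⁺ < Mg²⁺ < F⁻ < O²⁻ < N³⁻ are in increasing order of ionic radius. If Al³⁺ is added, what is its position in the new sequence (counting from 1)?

All of these have 10 electrons (isoelectronic). With the same electron cloud, the ion with the most protons pulls it in tightest. Nuclear charges: Si⁴⁺ (Z=14), Al³⁺ (Z=13), Mg²⁺ (Z=12), F⁻ (Z=9), O²⁻ (Z=8), N³⁻ (Z=7). Highest Z is smallest.
Merged order: Si⁴⁺ < Al³⁺ < Mg²⁺ < F⁻ < O²⁻ < N³⁻ — Al³⁺ is number 2.

2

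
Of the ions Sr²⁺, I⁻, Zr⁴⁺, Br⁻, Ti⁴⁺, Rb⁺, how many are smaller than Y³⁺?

2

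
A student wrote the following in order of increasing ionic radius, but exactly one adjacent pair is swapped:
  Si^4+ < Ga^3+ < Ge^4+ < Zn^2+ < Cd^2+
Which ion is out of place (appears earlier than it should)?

Check each adjacent pair. Ga^3+ and Ge^4+ are reversed: Ge^4+ and Ga^3+ share 28 electrons; the higher nuclear charge on Ge (Z=32) contracts it more, so Ge^4+ < Ga^3+. No other neighbouring pair contradicts the periodic trends, so Ga^3+ is the ion listed too early.

Ga^3+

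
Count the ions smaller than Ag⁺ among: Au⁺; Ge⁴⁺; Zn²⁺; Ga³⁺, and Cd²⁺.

4

Electron counts and nuclear charges: Ge⁴⁺ has 28 e⁻ (Z=32), Ga³⁺ has 28 e⁻ (Z=31), Zn²⁺ has 28 e⁻ (Z=30), Cd²⁺ has 46 e⁻ (Z=48), Ag⁺ has 46 e⁻ (Z=47), Au⁺ has 78 e⁻ (Z=79). Ge⁴⁺ < Ga³⁺ (isoelectronic, higher Z=32 is smaller); Ga³⁺ < Zn²⁺ (both 28 e⁻, Z=31>30); Zn²⁺ < Cd²⁺ (same group, 1 shell fewer); Cd²⁺ < Ag⁺ (both 46 e⁻, Z=48>47); Ag⁺ < Au⁺ (same group, 1 shell fewer).
Ordering all of them (including Ag⁺) by radius gives Ge⁴⁺ < Ga³⁺ < Zn²⁺ < Cd²⁺ < Ag⁺ < Au⁺. That's 4.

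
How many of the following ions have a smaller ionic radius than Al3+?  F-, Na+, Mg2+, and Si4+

1

Isoelectronic series (10 e⁻ each). Size is set by nuclear charge: more protons means a smaller ion. Si4+ (Z=14), Al3+ (Z=13), Mg2+ (Z=12), Na+ (Z=11), F- (Z=9).
Placing each against Al3+: smaller — Si4+; larger — Mg2+, Na+, F-. Count: 1.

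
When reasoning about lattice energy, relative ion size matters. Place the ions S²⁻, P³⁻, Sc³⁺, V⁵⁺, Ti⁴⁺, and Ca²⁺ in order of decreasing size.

P³⁻ > S²⁻ > Ca²⁺ > Sc³⁺ > Ti⁴⁺ > V⁵⁺

These species are isoelectronic with 18 electrons. The only difference is the number of protons: V⁵⁺ (Z=23), Ti⁴⁺ (Z=22), Sc³⁺ (Z=21), Ca²⁺ (Z=20), S²⁻ (Z=16), P³⁻ (Z=15). The strongest nuclear pull (V⁵⁺) gives the smallest ion.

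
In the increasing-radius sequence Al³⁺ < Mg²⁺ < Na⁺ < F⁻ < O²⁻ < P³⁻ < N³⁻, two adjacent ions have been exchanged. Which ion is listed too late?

Compare adjacent ions: both in group 15 with the same charge; N³⁻ (period 2) has the smaller radius — yet in this increasing list P³⁻ sits before N³⁻. Nothing else is reversed, so N³⁻ should move one place to the left.

N³⁻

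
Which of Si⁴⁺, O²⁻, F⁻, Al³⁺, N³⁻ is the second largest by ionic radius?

O²⁻

All of these have 10 electrons (isoelectronic). With the same electron cloud, the ion with the most protons pulls it in tightest. Nuclear charges: Si⁴⁺ (Z=14), Al³⁺ (Z=13), F⁻ (Z=9), O²⁻ (Z=8), N³⁻ (Z=7). Highest Z is smallest.
So the order is Si⁴⁺ < Al³⁺ < F⁻ < O²⁻ < N³⁻; the 2nd-largest ion is O²⁻.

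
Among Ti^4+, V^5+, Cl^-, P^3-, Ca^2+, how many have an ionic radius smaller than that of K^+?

3

These species are isoelectronic with 18 electrons. The only difference is the number of protons: V^5+ (Z=23), Ti^4+ (Z=22), Ca^2+ (Z=20), K^+ (Z=19), Cl^- (Z=17), P^3- (Z=15). The strongest nuclear pull (V^5+) gives the smallest ion.
Placing each against K^+: smaller — V^5+, Ti^4+, Ca^2+; larger — Cl^-, P^3-. That's 3.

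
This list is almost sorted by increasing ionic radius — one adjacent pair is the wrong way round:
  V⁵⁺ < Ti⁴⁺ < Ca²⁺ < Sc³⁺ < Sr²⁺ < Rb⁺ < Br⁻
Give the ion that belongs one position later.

Compare adjacent ions: they are isoelectronic (18 e⁻) and Sc has more protons than Ca (21 vs 20), making Sc³⁺ smaller — yet in this increasing list Ca²⁺ sits before Sc³⁺. Nothing else is reversed, so Ca²⁺ should move one place to the right.

Ca²⁺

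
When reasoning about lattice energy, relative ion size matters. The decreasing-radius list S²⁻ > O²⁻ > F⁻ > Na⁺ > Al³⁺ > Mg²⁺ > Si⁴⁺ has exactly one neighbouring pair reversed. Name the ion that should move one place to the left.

Check each adjacent pair. Al³⁺ and Mg²⁺ are reversed: Al³⁺ and Mg²⁺ share 10 electrons; the higher nuclear charge on Al (Z=13) contracts it more, so Al³⁺ < Mg²⁺. No other neighbouring pair contradicts the periodic trends, so Mg²⁺ is the ion listed too late.

Mg²⁺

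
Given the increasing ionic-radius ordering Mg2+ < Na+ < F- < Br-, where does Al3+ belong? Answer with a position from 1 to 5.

Work out protons and electrons: Al3+ has 10 e⁻ (Z=13), Mg2+ has 10 e⁻ (Z=12), Na+ has 10 e⁻ (Z=11), F- has 10 e⁻ (Z=9), Br- has 36 e⁻ (Z=35). Al3+ < Mg2+ (both 10 e⁻, Z=13>12); Mg2+ < Na+ (both 10 e⁻, Z=12>11); Na+ < F- (both 10 e⁻, Z=11>9); F- < Br- (same group, period 2 vs 4).
With Al3+ included the full order is Al3+ < Mg2+ < Na+ < F- < Br-, so it takes position 1.

1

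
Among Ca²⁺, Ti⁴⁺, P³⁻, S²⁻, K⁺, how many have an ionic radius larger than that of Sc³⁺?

4

All of these have 18 electrons (isoelectronic). With the same electron cloud, the ion with the most protons pulls it in tightest. Nuclear charges: Ti⁴⁺ (Z=22), Sc³⁺ (Z=21), Ca²⁺ (Z=20), K⁺ (Z=19), S²⁻ (Z=16), P³⁻ (Z=15). Highest Z is smallest.
Overall: Ti⁴⁺ < Sc³⁺ < Ca²⁺ < K⁺ < S²⁻ < P³⁻. Sc³⁺ has 1 below it and 4 above. So 4 are larger.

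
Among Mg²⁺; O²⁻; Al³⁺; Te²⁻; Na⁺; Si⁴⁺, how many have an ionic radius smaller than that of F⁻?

4

First list Z and electron count for each: Si⁴⁺ (Z=14, 10 e⁻), Al³⁺ (Z=13, 10 e⁻), Mg²⁺ (Z=12, 10 e⁻), Na⁺ (Z=11, 10 e⁻), F⁻ (Z=9, 10 e⁻), O²⁻ (Z=8, 10 e⁻), Te²⁻ (Z=52, 54 e⁻). Si⁴⁺ < Al³⁺ (isoelectronic, higher Z=14 is smaller); Al³⁺ < Mg²⁺ (isoelectronic, higher Z=13 is smaller); Mg²⁺ < Na⁺ (both 10 e⁻, Z=12>11); Na⁺ < F⁻ (both 10 e⁻, Z=11>9); F⁻ < O²⁻ (isoelectronic, higher Z=9 is smaller); O²⁻ < Te²⁻ (same group, period 2 vs 5).
Ordering all of them (including F⁻) by radius gives Si⁴⁺ < Al³⁺ < Mg²⁺ < Na⁺ < F⁻ < O²⁻ < Te²⁻. That's 4.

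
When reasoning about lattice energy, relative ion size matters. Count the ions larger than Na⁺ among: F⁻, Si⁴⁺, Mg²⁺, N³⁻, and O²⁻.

3

These species are isoelectronic with 10 electrons. The only difference is the number of protons: Si⁴⁺ (Z=14), Mg²⁺ (Z=12), Na⁺ (Z=11), F⁻ (Z=9), O²⁻ (Z=8), N³⁻ (Z=7). The strongest nuclear pull (Si⁴⁺) gives the smallest ion.
Ordering all of them (including Na⁺) by radius gives Si⁴⁺ < Mg²⁺ < Na⁺ < F⁻ < O²⁻ < N³⁻. Count: 3.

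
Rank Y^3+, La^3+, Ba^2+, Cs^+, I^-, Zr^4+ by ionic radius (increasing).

Work out protons and electrons: Zr^4+: 36 e⁻, Z=40, Y^3+: 36 e⁻, Z=39, La^3+: 54 e⁻, Z=57, Ba^2+: 54 e⁻, Z=56, Cs^+: 54 e⁻, Z=55, I^-: 54 e⁻, Z=53. Zr^4+ < Y^3+ (isoelectronic, higher Z=40 is smaller); Y^3+ < La^3+ (same group, period 5 vs 6); La^3+ < Ba^2+ (isoelectronic, higher Z=57 is smaller); Ba^2+ < Cs^+ (isoelectronic, higher Z=56 is smaller); Cs^+ < I^- (both 54 e⁻, Z=55>53).

Zr^4+ < Y^3+ < La^3+ < Ba^2+ < Cs^+ < I^-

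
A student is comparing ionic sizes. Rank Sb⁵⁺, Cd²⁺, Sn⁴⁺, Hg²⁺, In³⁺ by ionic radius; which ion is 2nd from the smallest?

Sn⁴⁺

Work out protons and electrons: Sb⁵⁺ (Z=51, 46 e⁻), Sn⁴⁺ (Z=50, 46 e⁻), In³⁺ (Z=49, 46 e⁻), Cd²⁺ (Z=48, 46 e⁻), Hg²⁺ (Z=80, 78 e⁻). Sb⁵⁺ < Sn⁴⁺ (both 46 e⁻, Z=51>50); Sn⁴⁺ < In³⁺ (both 46 e⁻, Z=50>49); In³⁺ < Cd²⁺ (isoelectronic, higher Z=49 is smaller); Cd²⁺ < Hg²⁺ (same group, 1 shell fewer).
So the order is Sb⁵⁺ < Sn⁴⁺ < In³⁺ < Cd²⁺ < Hg²⁺; the 2nd-smallest ion is Sn⁴⁺.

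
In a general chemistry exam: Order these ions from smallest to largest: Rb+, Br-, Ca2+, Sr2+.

Tabulating Z and e⁻: Ca2+: 18 e⁻, Z=20, Sr2+: 36 e⁻, Z=38, Rb+: 36 e⁻, Z=37, Br-: 36 e⁻, Z=35. Ca2+ < Sr2+ (same group, 1 shell fewer); Sr2+ < Rb+ (isoelectronic, higher Z=38 is smaller); Rb+ < Br- (both 36 e⁻, Z=37>35).

Ca2+ < Sr2+ < Rb+ < Br-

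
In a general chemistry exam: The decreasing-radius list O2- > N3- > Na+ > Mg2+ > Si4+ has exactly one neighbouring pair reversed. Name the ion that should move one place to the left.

The pair O2-, N3- is the wrong way round — they are isoelectronic (10 e⁻) and O has more protons than N (8 vs 7), making O2- smaller. All other adjacent pairs agree with periodic trends, so N3- is the misplaced ion.

N3-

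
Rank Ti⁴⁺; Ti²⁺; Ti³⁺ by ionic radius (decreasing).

Ti²⁺ > Ti³⁺ > Ti⁴⁺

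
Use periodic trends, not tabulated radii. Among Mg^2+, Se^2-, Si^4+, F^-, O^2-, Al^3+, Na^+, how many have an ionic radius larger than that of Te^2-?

0

Tabulating Z and e⁻: Si^4+ (Z=14, 10 e⁻), Al^3+ (Z=13, 10 e⁻), Mg^2+ (Z=12, 10 e⁻), Na^+ (Z=11, 10 e⁻), F^- (Z=9, 10 e⁻), O^2- (Z=8, 10 e⁻), Se^2- (Z=34, 36 e⁻), Te^2- (Z=52, 54 e⁻). Si^4+ < Al^3+ (both 10 e⁻, Z=14>13); Al^3+ < Mg^2+ (both 10 e⁻, Z=13>12); Mg^2+ < Na^+ (isoelectronic, higher Z=12 is smaller); Na^+ < F^- (both 10 e⁻, Z=11>9); F^- < O^2- (both 10 e⁻, Z=9>8); O^2- < Se^2- (same group, period 2 vs 4); Se^2- < Te^2- (same group, 1 shell fewer).
Overall: Si^4+ < Al^3+ < Mg^2+ < Na^+ < F^- < O^2- < Se^2- < Te^2-. Te^2- has 7 below it and 0 above. Count: 0.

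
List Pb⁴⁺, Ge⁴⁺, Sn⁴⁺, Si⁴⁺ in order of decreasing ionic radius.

Pb⁴⁺ > Sn⁴⁺ > Ge⁴⁺ > Si⁴⁺

Same group, same charge. Going down the group adds an extra shell of electrons, so the ion gets larger: Si⁴⁺ is highest in the group and smallest.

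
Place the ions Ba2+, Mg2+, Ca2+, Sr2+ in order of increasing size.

These ions sit in one column with identical charge. Each step down the periodic table adds a principal shell, increasing the radius.

Mg2+ < Ca2+ < Sr2+ < Ba2+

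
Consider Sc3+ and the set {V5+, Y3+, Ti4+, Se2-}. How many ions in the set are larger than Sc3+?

2

First list Z and electron count for each: V5+ has 18 e⁻ (Z=23), Ti4+ has 18 e⁻ (Z=22), Sc3+ has 18 e⁻ (Z=21), Y3+ has 36 e⁻ (Z=39), Se2- has 36 e⁻ (Z=34). V5+ < Ti4+ (isoelectronic, higher Z=23 is smaller); Ti4+ < Sc3+ (isoelectronic, higher Z=22 is smaller); Sc3+ < Y3+ (same group, 1 shell fewer); Y3+ < Se2- (both 36 e⁻, Z=39>34).
Placing each against Sc3+: smaller — V5+, Ti4+; larger — Y3+, Se2-. Count: 2.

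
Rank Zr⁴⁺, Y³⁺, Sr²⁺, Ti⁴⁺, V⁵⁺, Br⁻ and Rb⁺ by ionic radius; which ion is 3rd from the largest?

Sr²⁺

Tabulating Z and e⁻: V⁵⁺ (Z=23, 18 e⁻), Ti⁴⁺ (Z=22, 18 e⁻), Zr⁴⁺ (Z=40, 36 e⁻), Y³⁺ (Z=39, 36 e⁻), Sr²⁺ (Z=38, 36 e⁻), Rb⁺ (Z=37, 36 e⁻), Br⁻ (Z=35, 36 e⁻). V⁵⁺ < Ti⁴⁺ (both 18 e⁻, Z=23>22); Ti⁴⁺ < Zr⁴⁺ (same group, 1 shell fewer); Zr⁴⁺ < Y³⁺ (both 36 e⁻, Z=40>39); Y³⁺ < Sr²⁺ (isoelectronic, higher Z=39 is smaller); Sr²⁺ < Rb⁺ (both 36 e⁻, Z=38>37); Rb⁺ < Br⁻ (isoelectronic, higher Z=37 is smaller).
Full ascending order: V⁵⁺ < Ti⁴⁺ < Zr⁴⁺ < Y³⁺ < Sr²⁺ < Rb⁺ < Br⁻. Counting from the largest, position 3 is Sr²⁺.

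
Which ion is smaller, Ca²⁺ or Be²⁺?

These ions sit in one column with identical charge. Each step down the periodic table adds a principal shell, increasing the radius.

Be²⁺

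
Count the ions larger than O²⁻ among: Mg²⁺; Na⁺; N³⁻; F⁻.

1

Isoelectronic series (10 e⁻ each). Size is set by nuclear charge: more protons means a smaller ion. Mg²⁺ (Z=12), Na⁺ (Z=11), F⁻ (Z=9), O²⁻ (Z=8), N³⁻ (Z=7).
Relative to O²⁻, the ions that are larger are N³⁻. So 1 is larger.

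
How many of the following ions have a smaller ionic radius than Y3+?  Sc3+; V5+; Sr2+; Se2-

2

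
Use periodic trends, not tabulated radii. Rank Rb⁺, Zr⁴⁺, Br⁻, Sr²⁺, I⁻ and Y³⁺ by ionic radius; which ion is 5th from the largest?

Zr⁴⁺: 36 e⁻, Z=40, Y³⁺: 36 e⁻, Z=39, Sr²⁺: 36 e⁻, Z=38, Rb⁺: 36 e⁻, Z=37, Br⁻: 36 e⁻, Z=35, I⁻: 54 e⁻, Z=53. Zr⁴⁺ < Y³⁺ (both 36 e⁻, Z=40>39); Y³⁺ < Sr²⁺ (both 36 e⁻, Z=39>38); Sr²⁺ < Rb⁺ (isoelectronic, higher Z=38 is smaller); Rb⁺ < Br⁻ (isoelectronic, higher Z=37 is smaller); Br⁻ < I⁻ (same group, period 4 vs 5).
So the order is Zr⁴⁺ < Y³⁺ < Sr²⁺ < Rb⁺ < Br⁻ < I⁻; the 5th-largest ion is Y³⁺.

Y³⁺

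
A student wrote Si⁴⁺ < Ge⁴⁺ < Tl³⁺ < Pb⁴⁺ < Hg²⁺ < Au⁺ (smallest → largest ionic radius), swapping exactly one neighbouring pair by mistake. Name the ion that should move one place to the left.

Pb⁴⁺

Scanning neighbour by neighbour, only Tl³⁺/Pb⁴⁺ violates a trend: both have 78 electrons but Z(Pb)=82 > Z(Tl)=81, so Pb⁴⁺ should be the smaller of the two. That makes Pb⁴⁺ the one sitting a position late relative to where it belongs.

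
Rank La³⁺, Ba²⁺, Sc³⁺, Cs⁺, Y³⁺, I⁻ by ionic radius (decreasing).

Work out protons and electrons: Sc³⁺ (Z=21, 18 e⁻), Y³⁺ (Z=39, 36 e⁻), La³⁺ (Z=57, 54 e⁻), Ba²⁺ (Z=56, 54 e⁻), Cs⁺ (Z=55, 54 e⁻), I⁻ (Z=53, 54 e⁻). Sc³⁺ < Y³⁺ (same group, 1 shell fewer); Y³⁺ < La³⁺ (same group, 1 shell fewer); La³⁺ < Ba²⁺ (isoelectronic, higher Z=57 is smaller); Ba²⁺ < Cs⁺ (both 54 e⁻, Z=56>55); Cs⁺ < I⁻ (both 54 e⁻, Z=55>53).

I⁻ > Cs⁺ > Ba²⁺ > La³⁺ > Y³⁺ > Sc³⁺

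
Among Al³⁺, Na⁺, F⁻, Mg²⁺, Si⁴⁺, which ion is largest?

F⁻

These species are isoelectronic with 10 electrons. The only difference is the number of protons: Si⁴⁺ (Z=14), Al³⁺ (Z=13), Mg²⁺ (Z=12), Na⁺ (Z=11), F⁻ (Z=9). The strongest nuclear pull (Si⁴⁺) gives the smallest ion.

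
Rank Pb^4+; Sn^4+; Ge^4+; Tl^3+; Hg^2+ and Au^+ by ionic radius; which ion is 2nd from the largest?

Hg^2+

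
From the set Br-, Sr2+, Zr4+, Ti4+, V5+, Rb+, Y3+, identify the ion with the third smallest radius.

Tabulating Z and e⁻: V5+: 18 e⁻, Z=23, Ti4+: 18 e⁻, Z=22, Zr4+: 36 e⁻, Z=40, Y3+: 36 e⁻, Z=39, Sr2+: 36 e⁻, Z=38, Rb+: 36 e⁻, Z=37, Br-: 36 e⁻, Z=35. V5+ < Ti4+ (both 18 e⁻, Z=23>22); Ti4+ < Zr4+ (same group, period 4 vs 5); Zr4+ < Y3+ (isoelectronic, higher Z=40 is smaller); Y3+ < Sr2+ (isoelectronic, higher Z=39 is smaller); Sr2+ < Rb+ (isoelectronic, higher Z=38 is smaller); Rb+ < Br- (both 36 e⁻, Z=37>35).
Ordering: V5+ < Ti4+ < Zr4+ < Y3+ < Sr2+ < Rb+ < Br-. The third smallest is Zr4+.

Zr4+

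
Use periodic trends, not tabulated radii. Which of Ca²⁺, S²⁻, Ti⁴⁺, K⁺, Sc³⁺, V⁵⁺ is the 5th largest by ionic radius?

Ti⁴⁺

These species are isoelectronic with 18 electrons. The only difference is the number of protons: V⁵⁺ (Z=23), Ti⁴⁺ (Z=22), Sc³⁺ (Z=21), Ca²⁺ (Z=20), K⁺ (Z=19), S²⁻ (Z=16). The strongest nuclear pull (V⁵⁺) gives the smallest ion.
So the order is V⁵⁺ < Ti⁴⁺ < Sc³⁺ < Ca²⁺ < K⁺ < S²⁻; the 5th-largest ion is Ti⁴⁺.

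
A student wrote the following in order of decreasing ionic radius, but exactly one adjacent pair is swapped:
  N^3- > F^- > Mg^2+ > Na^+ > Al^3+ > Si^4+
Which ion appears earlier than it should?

Mg^2+

The pair Mg^2+, Na^+ is the wrong way round — they are isoelectronic (10 e⁻) and Mg has more protons than Na (12 vs 11), making Mg^2+ smaller. All other adjacent pairs agree with periodic trends, so Mg^2+ is the misplaced ion.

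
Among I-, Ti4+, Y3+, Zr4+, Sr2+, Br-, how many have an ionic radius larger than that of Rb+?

2

Ti4+ (Z=22, 18 e⁻), Zr4+ (Z=40, 36 e⁻), Y3+ (Z=39, 36 e⁻), Sr2+ (Z=38, 36 e⁻), Rb+ (Z=37, 36 e⁻), Br- (Z=35, 36 e⁻), I- (Z=53, 54 e⁻). Ti4+ < Zr4+ (same group, period 4 vs 5); Zr4+ < Y3+ (isoelectronic, higher Z=40 is smaller); Y3+ < Sr2+ (both 36 e⁻, Z=39>38); Sr2+ < Rb+ (both 36 e⁻, Z=38>37); Rb+ < Br- (both 36 e⁻, Z=37>35); Br- < I- (same group, period 4 vs 5).
Relative to Rb+, the ions that are larger are Br-, I-. Count: 2.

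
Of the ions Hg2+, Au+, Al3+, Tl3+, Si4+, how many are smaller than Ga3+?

2

Si4+ has 10 e⁻ (Z=14), Al3+ has 10 e⁻ (Z=13), Ga3+ has 28 e⁻ (Z=31), Tl3+ has 78 e⁻ (Z=81), Hg2+ has 78 e⁻ (Z=80), Au+ has 78 e⁻ (Z=79). Si4+ < Al3+ (isoelectronic, higher Z=14 is smaller); Al3+ < Ga3+ (same group, period 3 vs 4); Ga3+ < Tl3+ (same group, 2 shells fewer); Tl3+ < Hg2+ (isoelectronic, higher Z=81 is smaller); Hg2+ < Au+ (both 78 e⁻, Z=80>79).
Ordering all of them (including Ga3+) by radius gives Si4+ < Al3+ < Ga3+ < Tl3+ < Hg2+ < Au+. Count: 2.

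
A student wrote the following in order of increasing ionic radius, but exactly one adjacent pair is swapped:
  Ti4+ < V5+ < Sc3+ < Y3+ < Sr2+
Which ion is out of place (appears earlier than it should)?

Ti4+

Scanning neighbour by neighbour, only Ti4+/V5+ violates a trend: they are isoelectronic (18 e⁻) and V has more protons than Ti (23 vs 22), making V5+ smaller. That makes Ti4+ the one sitting a position early relative to where it belongs.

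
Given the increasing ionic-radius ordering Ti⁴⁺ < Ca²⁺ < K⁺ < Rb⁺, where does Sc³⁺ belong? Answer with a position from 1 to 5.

2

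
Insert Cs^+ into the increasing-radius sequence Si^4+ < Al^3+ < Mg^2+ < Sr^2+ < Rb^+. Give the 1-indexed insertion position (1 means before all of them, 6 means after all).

6

Electron counts and nuclear charges: Si^4+: 10 e⁻, Z=14, Al^3+: 10 e⁻, Z=13, Mg^2+: 10 e⁻, Z=12, Sr^2+: 36 e⁻, Z=38, Rb^+: 36 e⁻, Z=37, Cs^+: 54 e⁻, Z=55. Si^4+ < Al^3+ (both 10 e⁻, Z=14>13); Al^3+ < Mg^2+ (isoelectronic, higher Z=13 is smaller); Mg^2+ < Sr^2+ (same group, period 3 vs 5); Sr^2+ < Rb^+ (both 36 e⁻, Z=38>37); Rb^+ < Cs^+ (same group, 1 shell fewer).
Merged order: Si^4+ < Al^3+ < Mg^2+ < Sr^2+ < Rb^+ < Cs^+ — Cs^+ is number 6.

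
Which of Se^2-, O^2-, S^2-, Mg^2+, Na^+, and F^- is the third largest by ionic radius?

O^2-

Mg^2+ (Z=12, 10 e⁻), Na^+ (Z=11, 10 e⁻), F^- (Z=9, 10 e⁻), O^2- (Z=8, 10 e⁻), S^2- (Z=16, 18 e⁻), Se^2- (Z=34, 36 e⁻). Mg^2+ < Na^+ (both 10 e⁻, Z=12>11); Na^+ < F^- (isoelectronic, higher Z=11 is smaller); F^- < O^2- (both 10 e⁻, Z=9>8); O^2- < S^2- (same group, period 2 vs 3); S^2- < Se^2- (same group, 1 shell fewer).
Full ascending order: Mg^2+ < Na^+ < F^- < O^2- < S^2- < Se^2-. Counting from the largest, position 3 is O^2-.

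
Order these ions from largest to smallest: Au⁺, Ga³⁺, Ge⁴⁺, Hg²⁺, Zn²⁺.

Au⁺ > Hg²⁺ > Zn²⁺ > Ga³⁺ > Ge⁴⁺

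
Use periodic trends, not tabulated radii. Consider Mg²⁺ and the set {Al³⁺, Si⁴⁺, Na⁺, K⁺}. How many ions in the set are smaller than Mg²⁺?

2

Work out protons and electrons: Si⁴⁺ (Z=14, 10 e⁻), Al³⁺ (Z=13, 10 e⁻), Mg²⁺ (Z=12, 10 e⁻), Na⁺ (Z=11, 10 e⁻), K⁺ (Z=19, 18 e⁻). Si⁴⁺ < Al³⁺ (isoelectronic, higher Z=14 is smaller); Al³⁺ < Mg²⁺ (both 10 e⁻, Z=13>12); Mg²⁺ < Na⁺ (both 10 e⁻, Z=12>11); Na⁺ < K⁺ (same group, 1 shell fewer).
Ordering all of them (including Mg²⁺) by radius gives Si⁴⁺ < Al³⁺ < Mg²⁺ < Na⁺ < K⁺. So 2 are smaller.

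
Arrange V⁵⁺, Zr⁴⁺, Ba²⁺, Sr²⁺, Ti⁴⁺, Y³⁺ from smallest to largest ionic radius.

Tabulating Z and e⁻: V⁵⁺ has 18 e⁻ (Z=23), Ti⁴⁺ has 18 e⁻ (Z=22), Zr⁴⁺ has 36 e⁻ (Z=40), Y³⁺ has 36 e⁻ (Z=39), Sr²⁺ has 36 e⁻ (Z=38), Ba²⁺ has 54 e⁻ (Z=56). V⁵⁺ < Ti⁴⁺ (both 18 e⁻, Z=23>22); Ti⁴⁺ < Zr⁴⁺ (same group, period 4 vs 5); Zr⁴⁺ < Y³⁺ (isoelectronic, higher Z=40 is smaller); Y³⁺ < Sr²⁺ (isoelectronic, higher Z=39 is smaller); Sr²⁺ < Ba²⁺ (same group, 1 shell fewer).

V⁵⁺ < Ti⁴⁺ < Zr⁴⁺ < Y³⁺ < Sr²⁺ < Ba²⁺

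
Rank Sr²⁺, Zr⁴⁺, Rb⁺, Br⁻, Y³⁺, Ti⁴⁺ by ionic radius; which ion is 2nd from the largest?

Rb⁺

Work out protons and electrons: Ti⁴⁺: 18 e⁻, Z=22, Zr⁴⁺: 36 e⁻, Z=40, Y³⁺: 36 e⁻, Z=39, Sr²⁺: 36 e⁻, Z=38, Rb⁺: 36 e⁻, Z=37, Br⁻: 36 e⁻, Z=35. Ti⁴⁺ < Zr⁴⁺ (same group, 1 shell fewer); Zr⁴⁺ < Y³⁺ (both 36 e⁻, Z=40>39); Y³⁺ < Sr²⁺ (isoelectronic, higher Z=39 is smaller); Sr²⁺ < Rb⁺ (isoelectronic, higher Z=38 is smaller); Rb⁺ < Br⁻ (isoelectronic, higher Z=37 is smaller).
That gives Ti⁴⁺ < Zr⁴⁺ < Y³⁺ < Sr²⁺ < Rb⁺ < Br⁻. From the largest end, number 2 is Rb⁺.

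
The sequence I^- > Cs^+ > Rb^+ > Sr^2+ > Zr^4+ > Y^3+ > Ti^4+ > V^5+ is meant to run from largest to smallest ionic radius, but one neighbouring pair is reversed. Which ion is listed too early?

Zr^4+

Check each adjacent pair. Zr^4+ and Y^3+ are reversed: both have 36 electrons but Z(Zr)=40 > Z(Y)=39, so Zr^4+ should be the smaller of the two. No other neighbouring pair contradicts the periodic trends, so Zr^4+ is the ion listed too early.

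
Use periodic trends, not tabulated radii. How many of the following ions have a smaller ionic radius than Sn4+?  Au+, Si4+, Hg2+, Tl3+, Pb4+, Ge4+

2

Tabulating Z and e⁻: Si4+ has 10 e⁻ (Z=14), Ge4+ has 28 e⁻ (Z=32), Sn4+ has 46 e⁻ (Z=50), Pb4+ has 78 e⁻ (Z=82), Tl3+ has 78 e⁻ (Z=81), Hg2+ has 78 e⁻ (Z=80), Au+ has 78 e⁻ (Z=79). Si4+ < Ge4+ (same group, period 3 vs 4); Ge4+ < Sn4+ (same group, 1 shell fewer); Sn4+ < Pb4+ (same group, 1 shell fewer); Pb4+ < Tl3+ (isoelectronic, higher Z=82 is smaller); Tl3+ < Hg2+ (isoelectronic, higher Z=81 is smaller); Hg2+ < Au+ (isoelectronic, higher Z=80 is smaller).
Overall: Si4+ < Ge4+ < Sn4+ < Pb4+ < Tl3+ < Hg2+ < Au+. Sn4+ has 2 below it and 4 above. Count: 2.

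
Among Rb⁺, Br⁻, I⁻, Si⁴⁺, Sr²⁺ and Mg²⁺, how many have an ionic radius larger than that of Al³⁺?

5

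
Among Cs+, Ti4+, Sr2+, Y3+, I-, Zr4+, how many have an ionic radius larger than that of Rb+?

2

Ti4+ (Z=22, 18 e⁻), Zr4+ (Z=40, 36 e⁻), Y3+ (Z=39, 36 e⁻), Sr2+ (Z=38, 36 e⁻), Rb+ (Z=37, 36 e⁻), Cs+ (Z=55, 54 e⁻), I- (Z=53, 54 e⁻). Ti4+ < Zr4+ (same group, period 4 vs 5); Zr4+ < Y3+ (isoelectronic, higher Z=40 is smaller); Y3+ < Sr2+ (both 36 e⁻, Z=39>38); Sr2+ < Rb+ (both 36 e⁻, Z=38>37); Rb+ < Cs+ (same group, period 5 vs 6); Cs+ < I- (isoelectronic, higher Z=55 is smaller).
Overall: Ti4+ < Zr4+ < Y3+ < Sr2+ < Rb+ < Cs+ < I-. Rb+ has 4 below it and 2 above. Count: 2.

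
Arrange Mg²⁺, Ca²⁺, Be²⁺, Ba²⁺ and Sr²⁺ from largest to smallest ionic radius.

Ba²⁺ > Sr²⁺ > Ca²⁺ > Mg²⁺ > Be²⁺

Same group, same charge. Going down the group adds an extra shell of electrons, so the ion gets larger: Be²⁺ is highest in the group and smallest.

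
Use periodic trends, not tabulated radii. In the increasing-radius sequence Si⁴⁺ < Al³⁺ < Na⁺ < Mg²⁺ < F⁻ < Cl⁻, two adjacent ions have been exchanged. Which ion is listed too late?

Mg²⁺

Check each adjacent pair. Na⁺ and Mg²⁺ are reversed: Mg²⁺ and Na⁺ share 10 electrons; the higher nuclear charge on Mg (Z=12) contracts it more, so Mg²⁺ < Na⁺. No other neighbouring pair contradicts the periodic trends, so Mg²⁺ is the ion listed too late.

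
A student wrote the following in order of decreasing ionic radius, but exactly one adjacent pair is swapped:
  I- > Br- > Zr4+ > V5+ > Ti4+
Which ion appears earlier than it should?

V5+

Scanning neighbour by neighbour, only V5+/Ti4+ violates a trend: both have 18 electrons but Z(V)=23 > Z(Ti)=22, so V5+ should be the smaller of the two. That makes V5+ the one sitting a position early relative to where it belongs.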